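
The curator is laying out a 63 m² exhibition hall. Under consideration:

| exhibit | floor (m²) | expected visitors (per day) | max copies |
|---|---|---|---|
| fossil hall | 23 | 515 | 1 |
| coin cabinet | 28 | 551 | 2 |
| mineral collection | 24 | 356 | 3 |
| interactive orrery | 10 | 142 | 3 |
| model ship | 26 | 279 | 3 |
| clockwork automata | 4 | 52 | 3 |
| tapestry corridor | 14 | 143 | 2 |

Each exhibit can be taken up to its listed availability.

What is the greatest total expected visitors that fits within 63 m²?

The ratio heuristic lands on fossil hall + coin cabinet + interactive orrery (1208) but leaves 2 m² idle.
Replace interactive orrery with 3×clockwork automata: the trade gains 14 net, giving 1222 at 63 m².

1222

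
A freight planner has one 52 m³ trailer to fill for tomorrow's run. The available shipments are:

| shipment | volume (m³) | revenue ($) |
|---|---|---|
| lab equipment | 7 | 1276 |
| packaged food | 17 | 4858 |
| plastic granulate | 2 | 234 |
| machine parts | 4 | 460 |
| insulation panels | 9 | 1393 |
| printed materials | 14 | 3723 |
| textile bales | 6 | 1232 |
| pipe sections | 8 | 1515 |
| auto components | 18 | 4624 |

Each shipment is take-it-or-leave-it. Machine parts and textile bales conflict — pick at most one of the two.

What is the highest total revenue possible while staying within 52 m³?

13439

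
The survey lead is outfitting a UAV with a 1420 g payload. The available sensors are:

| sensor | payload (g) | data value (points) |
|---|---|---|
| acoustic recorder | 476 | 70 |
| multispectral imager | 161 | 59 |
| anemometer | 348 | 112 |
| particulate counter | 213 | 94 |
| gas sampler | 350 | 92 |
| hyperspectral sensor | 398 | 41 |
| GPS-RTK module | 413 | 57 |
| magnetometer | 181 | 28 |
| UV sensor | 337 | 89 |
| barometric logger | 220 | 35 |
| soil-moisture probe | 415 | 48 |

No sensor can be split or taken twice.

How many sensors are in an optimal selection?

5

Optimal total is 446.
One optimal bundle: multispectral imager + anemometer + particulate counter + gas sampler + UV sensor (1409 g).
All optima have 5 sensors.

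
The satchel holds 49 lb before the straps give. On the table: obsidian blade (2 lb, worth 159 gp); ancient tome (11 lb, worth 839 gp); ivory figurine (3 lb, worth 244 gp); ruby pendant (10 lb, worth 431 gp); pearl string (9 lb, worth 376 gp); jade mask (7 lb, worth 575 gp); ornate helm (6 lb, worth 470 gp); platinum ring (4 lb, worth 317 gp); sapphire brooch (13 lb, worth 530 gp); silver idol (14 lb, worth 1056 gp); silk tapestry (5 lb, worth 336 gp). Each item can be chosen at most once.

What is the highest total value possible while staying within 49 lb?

A density-first pass picks obsidian blade + ancient tome + ivory figurine + jade mask + ornate helm + platinum ring + silver idol — 3660 at 47 lb.
The 3 lb tied up in ivory figurine is better spent on silk tapestry — total rises to 3752 (49 lb).
No other feasible combination exceeds 3752.

3752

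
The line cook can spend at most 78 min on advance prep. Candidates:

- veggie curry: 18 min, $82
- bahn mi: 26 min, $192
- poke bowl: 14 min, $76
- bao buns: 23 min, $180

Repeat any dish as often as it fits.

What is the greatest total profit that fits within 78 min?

576

The ratio heuristic lands on 3×bao buns (540) but leaves 9 min idle.
Dropping 3×bao buns frees 69 min; slotting in 3×bahn mi (78 min) lifts the total to 576 at 78 min.
Nothing else within 78 min beats 576.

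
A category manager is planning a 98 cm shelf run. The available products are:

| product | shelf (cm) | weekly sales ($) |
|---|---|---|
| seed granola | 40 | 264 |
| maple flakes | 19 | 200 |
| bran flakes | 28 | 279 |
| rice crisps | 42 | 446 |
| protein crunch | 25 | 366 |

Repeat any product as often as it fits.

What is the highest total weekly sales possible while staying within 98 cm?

1298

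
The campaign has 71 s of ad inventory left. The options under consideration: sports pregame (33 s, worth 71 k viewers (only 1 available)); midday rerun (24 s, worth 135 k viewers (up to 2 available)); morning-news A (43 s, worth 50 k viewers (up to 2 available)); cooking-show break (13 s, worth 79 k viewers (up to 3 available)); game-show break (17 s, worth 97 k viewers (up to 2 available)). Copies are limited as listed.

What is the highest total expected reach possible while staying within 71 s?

408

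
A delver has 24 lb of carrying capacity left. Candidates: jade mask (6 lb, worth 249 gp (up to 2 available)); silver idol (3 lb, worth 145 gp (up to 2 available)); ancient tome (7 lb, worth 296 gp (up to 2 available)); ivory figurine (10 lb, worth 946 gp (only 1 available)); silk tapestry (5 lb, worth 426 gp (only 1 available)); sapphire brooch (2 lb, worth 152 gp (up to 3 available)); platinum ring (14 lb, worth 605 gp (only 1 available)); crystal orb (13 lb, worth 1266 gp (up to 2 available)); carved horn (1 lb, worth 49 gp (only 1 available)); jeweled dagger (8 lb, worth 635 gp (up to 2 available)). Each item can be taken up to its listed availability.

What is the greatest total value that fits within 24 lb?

2261

By value per lb: crystal orb 97.38, ivory figurine 94.60, silk tapestry 85.20 lead.
Best packing: ivory figurine + crystal orb + carved horn — 24 lb, 2261 total.
That's the maximum — no swap from here does better than 2261.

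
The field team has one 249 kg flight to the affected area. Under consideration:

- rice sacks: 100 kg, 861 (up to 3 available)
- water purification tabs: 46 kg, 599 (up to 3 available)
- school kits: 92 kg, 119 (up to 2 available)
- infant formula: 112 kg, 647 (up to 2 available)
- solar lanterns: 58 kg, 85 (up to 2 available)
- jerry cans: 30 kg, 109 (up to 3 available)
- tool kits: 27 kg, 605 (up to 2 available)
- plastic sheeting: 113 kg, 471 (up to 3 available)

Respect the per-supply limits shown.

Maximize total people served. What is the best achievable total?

3269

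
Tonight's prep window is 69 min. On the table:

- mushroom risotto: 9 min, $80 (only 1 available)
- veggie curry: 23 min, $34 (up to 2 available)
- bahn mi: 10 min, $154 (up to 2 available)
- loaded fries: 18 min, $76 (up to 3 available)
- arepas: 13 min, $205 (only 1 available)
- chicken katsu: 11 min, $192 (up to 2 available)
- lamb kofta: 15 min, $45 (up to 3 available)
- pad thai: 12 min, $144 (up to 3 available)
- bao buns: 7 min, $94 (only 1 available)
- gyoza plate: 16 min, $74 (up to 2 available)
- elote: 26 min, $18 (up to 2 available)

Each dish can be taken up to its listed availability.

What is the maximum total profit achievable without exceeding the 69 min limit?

1041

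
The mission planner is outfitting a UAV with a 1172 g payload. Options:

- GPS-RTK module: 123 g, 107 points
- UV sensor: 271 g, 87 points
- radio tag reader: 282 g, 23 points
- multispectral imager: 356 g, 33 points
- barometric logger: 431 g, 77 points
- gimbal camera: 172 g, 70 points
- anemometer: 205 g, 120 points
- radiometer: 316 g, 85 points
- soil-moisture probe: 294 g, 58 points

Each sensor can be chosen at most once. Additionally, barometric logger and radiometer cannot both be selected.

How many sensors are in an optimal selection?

Best achievable data value is 469.
One optimal bundle: GPS-RTK module + UV sensor + gimbal camera + anemometer + radiometer (1087 g).
Any selection reaching 469 contains exactly 5 sensors.

5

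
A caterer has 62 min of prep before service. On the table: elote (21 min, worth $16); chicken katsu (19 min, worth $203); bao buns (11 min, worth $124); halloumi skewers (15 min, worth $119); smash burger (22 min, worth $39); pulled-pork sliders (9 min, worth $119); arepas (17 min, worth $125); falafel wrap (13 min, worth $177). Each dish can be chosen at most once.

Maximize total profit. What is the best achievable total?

629

Density check — falafel wrap 13.62, pulled-pork sliders 13.22, bao buns 11.27, chicken katsu 10.68 are the best per min.
A density-first pass picks chicken katsu + bao buns + pulled-pork sliders + falafel wrap — 623 at 52 min.
Replace pulled-pork sliders with arepas: the trade gains 6 net, giving 629 at 60 min.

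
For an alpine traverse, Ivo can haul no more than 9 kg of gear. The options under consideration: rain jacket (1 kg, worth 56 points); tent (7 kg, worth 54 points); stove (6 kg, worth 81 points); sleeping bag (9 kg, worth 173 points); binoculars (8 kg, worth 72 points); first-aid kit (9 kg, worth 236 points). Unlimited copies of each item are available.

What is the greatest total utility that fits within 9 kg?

504

By utility per kg: rain jacket 56.00, first-aid kit 26.22, sleeping bag 19.22, stove 13.50 lead.
Taking 9×rain jacket: 9 kg used, 504 in utility.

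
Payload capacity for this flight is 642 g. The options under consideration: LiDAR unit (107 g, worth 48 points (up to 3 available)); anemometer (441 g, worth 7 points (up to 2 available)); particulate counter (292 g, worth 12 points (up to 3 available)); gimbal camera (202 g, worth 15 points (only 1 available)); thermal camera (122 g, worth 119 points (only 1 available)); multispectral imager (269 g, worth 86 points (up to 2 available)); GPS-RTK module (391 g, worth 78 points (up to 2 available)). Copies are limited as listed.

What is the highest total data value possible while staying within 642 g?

Greedy by ratio would take 3×LiDAR unit + thermal camera: 443 g used, total 263.
Replace LiDAR unit with multispectral imager: the trade gains 38 net, giving 301 at 605 g.
Nothing else within 642 g beats 301.

301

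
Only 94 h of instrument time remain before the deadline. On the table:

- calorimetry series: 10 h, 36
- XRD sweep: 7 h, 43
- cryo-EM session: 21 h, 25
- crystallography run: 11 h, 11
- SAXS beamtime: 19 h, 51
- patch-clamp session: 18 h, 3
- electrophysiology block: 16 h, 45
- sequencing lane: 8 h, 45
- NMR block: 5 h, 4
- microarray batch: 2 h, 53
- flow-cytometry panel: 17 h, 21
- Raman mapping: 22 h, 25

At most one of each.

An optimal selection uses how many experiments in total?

8

The maximum expected citations within 94 h is 309.
For example calorimetry series + XRD sweep + cryo-EM session + crystallography run + SAXS beamtime + electrophysiology block + sequencing lane + microarray batch achieves it, using 94 h.
Every optimal selection uses 8 experiments.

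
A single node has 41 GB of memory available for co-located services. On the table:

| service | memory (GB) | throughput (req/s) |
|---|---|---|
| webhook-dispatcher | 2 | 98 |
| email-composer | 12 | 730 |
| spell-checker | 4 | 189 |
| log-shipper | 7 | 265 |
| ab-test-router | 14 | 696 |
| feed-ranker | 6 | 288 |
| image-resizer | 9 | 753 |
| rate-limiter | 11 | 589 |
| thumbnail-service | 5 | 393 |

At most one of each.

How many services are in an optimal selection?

Optimal total is 2654.
email-composer + spell-checker + image-resizer + rate-limiter + thumbnail-service hits 2654 at 41 GB.
Every optimal selection uses 5 services.

5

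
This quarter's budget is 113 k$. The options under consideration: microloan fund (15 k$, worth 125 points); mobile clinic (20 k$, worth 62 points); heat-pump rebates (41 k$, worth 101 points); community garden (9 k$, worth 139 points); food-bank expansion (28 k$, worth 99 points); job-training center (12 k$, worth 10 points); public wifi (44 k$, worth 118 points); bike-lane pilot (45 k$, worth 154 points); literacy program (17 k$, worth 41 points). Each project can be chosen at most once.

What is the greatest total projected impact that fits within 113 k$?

A density-first pass picks microloan fund + community garden + food-bank expansion + job-training center + bike-lane pilot — 527 at 109 k$.
The 40 k$ tied up in food-bank expansion and job-training center is better spent on public wifi — total rises to 536 (113 k$).
That's the maximum — no swap from here does better than 536.

536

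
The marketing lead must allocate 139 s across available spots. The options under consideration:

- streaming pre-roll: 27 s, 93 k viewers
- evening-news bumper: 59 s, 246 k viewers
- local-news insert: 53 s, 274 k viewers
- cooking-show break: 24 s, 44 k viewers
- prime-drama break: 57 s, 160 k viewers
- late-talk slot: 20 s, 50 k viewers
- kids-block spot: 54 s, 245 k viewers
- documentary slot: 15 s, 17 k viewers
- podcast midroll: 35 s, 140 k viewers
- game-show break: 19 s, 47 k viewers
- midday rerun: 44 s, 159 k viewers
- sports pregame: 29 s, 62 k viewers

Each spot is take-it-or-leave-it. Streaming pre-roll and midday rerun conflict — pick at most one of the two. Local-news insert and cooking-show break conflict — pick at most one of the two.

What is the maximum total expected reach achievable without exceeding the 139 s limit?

Density check — local-news insert 5.17, kids-block spot 4.54, evening-news bumper 4.17 are the best per s.
A density-first pass picks streaming pre-roll + local-news insert + kids-block spot — 612 at 134 s.
Replace kids-block spot with evening-news bumper: the trade gains 1 net, giving 613 at 139 s.
Every other selection either busts 139 s or breaks a pairing rule or fails to beat 613.

613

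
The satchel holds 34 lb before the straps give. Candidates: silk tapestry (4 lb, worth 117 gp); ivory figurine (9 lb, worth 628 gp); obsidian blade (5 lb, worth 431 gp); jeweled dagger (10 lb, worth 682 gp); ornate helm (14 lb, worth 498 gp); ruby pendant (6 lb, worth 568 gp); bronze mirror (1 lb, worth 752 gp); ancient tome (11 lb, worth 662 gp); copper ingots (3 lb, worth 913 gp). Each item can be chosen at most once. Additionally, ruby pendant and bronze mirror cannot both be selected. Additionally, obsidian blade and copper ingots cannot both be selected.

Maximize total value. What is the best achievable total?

3637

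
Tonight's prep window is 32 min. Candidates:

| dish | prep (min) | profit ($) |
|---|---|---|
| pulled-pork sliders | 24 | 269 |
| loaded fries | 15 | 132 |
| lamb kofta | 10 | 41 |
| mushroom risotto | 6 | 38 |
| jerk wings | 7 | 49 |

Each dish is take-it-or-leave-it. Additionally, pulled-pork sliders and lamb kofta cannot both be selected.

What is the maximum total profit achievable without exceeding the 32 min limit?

318

Best packing: pulled-pork sliders + jerk wings — 31 min, 318 total.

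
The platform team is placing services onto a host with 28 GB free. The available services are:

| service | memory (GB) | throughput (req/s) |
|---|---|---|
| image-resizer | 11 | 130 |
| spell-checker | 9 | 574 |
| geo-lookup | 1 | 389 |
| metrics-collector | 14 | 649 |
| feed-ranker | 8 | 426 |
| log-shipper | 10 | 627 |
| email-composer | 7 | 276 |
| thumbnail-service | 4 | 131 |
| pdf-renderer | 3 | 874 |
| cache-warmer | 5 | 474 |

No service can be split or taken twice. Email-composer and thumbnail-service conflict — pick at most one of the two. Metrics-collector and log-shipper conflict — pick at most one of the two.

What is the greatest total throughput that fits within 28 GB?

2938

By throughput per GB: geo-lookup 389.00, pdf-renderer 291.33, cache-warmer 94.80 lead.
Best packing: spell-checker + geo-lookup + log-shipper + pdf-renderer + cache-warmer — 28 GB, 2938 total.
That's the maximum — no feasible swap from here does better than 2938.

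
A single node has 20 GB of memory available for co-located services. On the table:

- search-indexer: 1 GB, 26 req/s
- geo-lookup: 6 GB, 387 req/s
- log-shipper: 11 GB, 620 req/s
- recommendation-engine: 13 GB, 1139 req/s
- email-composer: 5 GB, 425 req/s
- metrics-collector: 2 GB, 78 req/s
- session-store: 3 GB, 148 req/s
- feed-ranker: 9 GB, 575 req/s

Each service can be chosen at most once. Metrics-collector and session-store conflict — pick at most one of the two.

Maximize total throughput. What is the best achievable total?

Taking recommendation-engine + email-composer + metrics-collector: 20 GB used, 1642 in throughput.
Every other selection either busts 20 GB or breaks a pairing rule or fails to beat 1642.

1642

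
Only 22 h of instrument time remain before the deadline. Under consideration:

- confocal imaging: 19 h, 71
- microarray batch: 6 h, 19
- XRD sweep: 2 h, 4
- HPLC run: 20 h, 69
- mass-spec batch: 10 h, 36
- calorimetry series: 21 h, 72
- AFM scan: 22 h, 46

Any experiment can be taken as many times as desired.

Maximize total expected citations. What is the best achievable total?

Density check — confocal imaging 3.74, mass-spec batch 3.60, HPLC run 3.45, calorimetry series 3.43 are the best per h.
Filling by ratio: confocal imaging + XRD sweep for 75, with 1 h left unused.
The 19 h tied up in confocal imaging is better spent on 2×mass-spec batch — total rises to 76 (22 h).
Every other selection either busts 22 h or fails to beat 76.

76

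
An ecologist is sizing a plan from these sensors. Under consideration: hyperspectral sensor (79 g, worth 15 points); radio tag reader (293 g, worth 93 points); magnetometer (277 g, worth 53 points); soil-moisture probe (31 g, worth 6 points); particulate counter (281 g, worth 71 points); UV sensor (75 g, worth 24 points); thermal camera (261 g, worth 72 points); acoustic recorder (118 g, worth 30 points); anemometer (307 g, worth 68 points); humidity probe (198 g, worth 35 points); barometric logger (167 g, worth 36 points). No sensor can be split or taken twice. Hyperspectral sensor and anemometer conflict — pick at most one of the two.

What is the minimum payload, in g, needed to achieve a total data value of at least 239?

Need the lightest bundle worth ≥ 239.
Taking hyperspectral sensor + radio tag reader + soil-moisture probe + UV sensor + thermal camera + acoustic recorder gives 240 (≥ 239) for 857 g.
Below 857 g the best achievable stays under 239.

857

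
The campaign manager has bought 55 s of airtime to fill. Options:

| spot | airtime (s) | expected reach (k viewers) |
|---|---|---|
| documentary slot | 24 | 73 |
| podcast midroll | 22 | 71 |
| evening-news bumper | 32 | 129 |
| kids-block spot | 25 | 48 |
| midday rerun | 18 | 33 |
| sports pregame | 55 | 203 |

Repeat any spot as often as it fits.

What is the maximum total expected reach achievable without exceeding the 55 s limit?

203

Filling by ratio: podcast midroll + evening-news bumper for 200, with 1 s left unused.
Replace podcast midroll and evening-news bumper with sports pregame: the trade gains 3 net, giving 203 at 55 s.
That's the maximum — no swap from here does better than 203.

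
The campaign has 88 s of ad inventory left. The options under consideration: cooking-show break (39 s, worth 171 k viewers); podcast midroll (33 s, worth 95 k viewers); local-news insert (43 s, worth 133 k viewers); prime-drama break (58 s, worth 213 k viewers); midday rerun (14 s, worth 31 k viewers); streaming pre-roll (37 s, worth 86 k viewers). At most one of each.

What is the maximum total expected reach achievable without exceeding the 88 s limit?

304

Best packing: cooking-show break + local-news insert — 82 s, 304 total.
That's the maximum — no swap from here does better than 304.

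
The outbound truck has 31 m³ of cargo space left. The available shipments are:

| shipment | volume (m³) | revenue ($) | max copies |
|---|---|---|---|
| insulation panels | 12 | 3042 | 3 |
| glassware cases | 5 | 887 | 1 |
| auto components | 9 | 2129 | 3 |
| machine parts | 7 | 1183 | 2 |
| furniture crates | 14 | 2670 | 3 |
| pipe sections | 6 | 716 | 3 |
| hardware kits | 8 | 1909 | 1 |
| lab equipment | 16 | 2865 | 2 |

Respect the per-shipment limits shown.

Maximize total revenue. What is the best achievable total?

7300

The ratio heuristic lands on 2×insulation panels + glassware cases (6971) but leaves 2 m³ idle.
The 17 m³ tied up in insulation panels and glassware cases is better spent on 2×auto components — total rises to 7300 (30 m³).
Nothing else within 31 m³ beats 7300.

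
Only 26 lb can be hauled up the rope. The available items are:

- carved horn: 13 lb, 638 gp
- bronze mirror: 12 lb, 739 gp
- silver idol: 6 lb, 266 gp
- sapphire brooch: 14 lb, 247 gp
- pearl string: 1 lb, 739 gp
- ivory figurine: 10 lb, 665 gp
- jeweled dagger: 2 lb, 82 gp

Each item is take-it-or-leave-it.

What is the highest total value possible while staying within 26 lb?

2225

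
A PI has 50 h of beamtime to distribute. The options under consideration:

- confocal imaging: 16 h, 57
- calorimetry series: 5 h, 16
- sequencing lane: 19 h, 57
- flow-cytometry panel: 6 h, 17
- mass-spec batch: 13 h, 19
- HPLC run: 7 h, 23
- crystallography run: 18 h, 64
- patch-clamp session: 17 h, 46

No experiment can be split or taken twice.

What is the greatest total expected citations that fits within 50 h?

Filling by ratio: confocal imaging + calorimetry series + HPLC run + crystallography run for 160, with 4 h left unused.
The 5 h tied up in calorimetry series is better spent on flow-cytometry panel — total rises to 161 (47 h).

161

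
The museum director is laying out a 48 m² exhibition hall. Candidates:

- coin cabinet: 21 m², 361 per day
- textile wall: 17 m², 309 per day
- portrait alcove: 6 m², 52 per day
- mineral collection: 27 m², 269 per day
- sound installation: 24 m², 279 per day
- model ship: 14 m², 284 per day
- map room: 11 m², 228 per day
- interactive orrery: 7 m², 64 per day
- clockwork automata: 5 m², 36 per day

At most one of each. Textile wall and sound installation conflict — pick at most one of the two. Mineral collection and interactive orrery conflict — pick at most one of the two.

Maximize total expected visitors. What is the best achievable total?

873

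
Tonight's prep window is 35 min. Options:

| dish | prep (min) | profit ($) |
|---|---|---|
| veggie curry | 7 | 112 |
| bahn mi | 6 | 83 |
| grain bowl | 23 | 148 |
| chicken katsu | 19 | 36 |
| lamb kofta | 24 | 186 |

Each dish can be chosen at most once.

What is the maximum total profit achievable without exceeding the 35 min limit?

Greedy by ratio would take veggie curry + bahn mi + chicken katsu: 32 min used, total 231.
The 25 min tied up in bahn mi and chicken katsu is better spent on lamb kofta — total rises to 298 (31 min).
Runner-up bahn mi + lamb kofta tops out at 269.

298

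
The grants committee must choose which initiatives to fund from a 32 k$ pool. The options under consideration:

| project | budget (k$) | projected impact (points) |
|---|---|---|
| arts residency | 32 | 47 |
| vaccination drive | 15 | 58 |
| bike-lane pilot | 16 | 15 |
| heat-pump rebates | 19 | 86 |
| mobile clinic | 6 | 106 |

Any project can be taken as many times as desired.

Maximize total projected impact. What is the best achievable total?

Ranking by ratio (projected impact/k$): mobile clinic 17.67, heat-pump rebates 4.53, vaccination drive 3.87.
The ratio ordering already packs tightly: 5×mobile clinic, 30 k$, 530.
Every other selection either busts 32 k$ or fails to beat 530.

530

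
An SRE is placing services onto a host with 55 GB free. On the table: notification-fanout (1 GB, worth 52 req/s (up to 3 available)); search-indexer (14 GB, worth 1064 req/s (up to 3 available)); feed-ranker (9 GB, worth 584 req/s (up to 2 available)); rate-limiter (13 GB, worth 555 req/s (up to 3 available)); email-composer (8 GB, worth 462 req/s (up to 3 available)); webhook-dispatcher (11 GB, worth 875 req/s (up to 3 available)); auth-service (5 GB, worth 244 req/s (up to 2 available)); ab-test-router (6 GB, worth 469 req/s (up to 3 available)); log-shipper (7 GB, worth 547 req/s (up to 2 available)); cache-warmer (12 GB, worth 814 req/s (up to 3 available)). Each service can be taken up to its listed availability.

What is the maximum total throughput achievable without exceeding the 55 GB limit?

4303

By throughput per GB: webhook-dispatcher 79.55, ab-test-router 78.17, log-shipper 78.14, search-indexer 76.00 lead.
The ratio heuristic lands on 3×notification-fanout + 3×webhook-dispatcher + 3×ab-test-router (4188) but leaves 1 GB idle.
Dropping 2×notification-fanout and webhook-dispatcher frees 13 GB; slotting in 2×log-shipper (14 GB) lifts the total to 4303 at 55 GB.
No other feasible combination exceeds 4303.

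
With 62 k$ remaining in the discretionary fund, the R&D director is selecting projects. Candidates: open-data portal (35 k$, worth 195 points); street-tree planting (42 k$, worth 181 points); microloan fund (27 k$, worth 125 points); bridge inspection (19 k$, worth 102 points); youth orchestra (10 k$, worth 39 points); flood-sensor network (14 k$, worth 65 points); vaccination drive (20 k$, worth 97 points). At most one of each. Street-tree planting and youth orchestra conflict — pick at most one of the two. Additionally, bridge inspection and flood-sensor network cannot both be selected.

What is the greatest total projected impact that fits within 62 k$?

320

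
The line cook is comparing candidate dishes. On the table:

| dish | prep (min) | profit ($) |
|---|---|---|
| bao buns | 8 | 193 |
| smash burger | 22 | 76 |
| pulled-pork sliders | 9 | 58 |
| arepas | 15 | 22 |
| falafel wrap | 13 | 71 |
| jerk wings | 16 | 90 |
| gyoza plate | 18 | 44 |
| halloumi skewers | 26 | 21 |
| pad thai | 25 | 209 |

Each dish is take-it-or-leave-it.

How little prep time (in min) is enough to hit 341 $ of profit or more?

Need the lightest bundle worth ≥ 341.
bao buns + pulled-pork sliders + jerk wings: 341 profit at 33 min.
Below 33 min the best achievable stays under 341.

33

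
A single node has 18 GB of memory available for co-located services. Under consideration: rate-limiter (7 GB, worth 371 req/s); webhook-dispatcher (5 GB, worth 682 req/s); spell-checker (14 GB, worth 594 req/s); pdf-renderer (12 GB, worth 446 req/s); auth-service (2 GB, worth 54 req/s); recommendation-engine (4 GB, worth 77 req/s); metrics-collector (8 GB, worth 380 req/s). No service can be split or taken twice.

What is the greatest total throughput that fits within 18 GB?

Best packing: rate-limiter + webhook-dispatcher + auth-service + recommendation-engine — 18 GB, 1184 total.
That's the maximum — no swap from here does better than 1184.

1184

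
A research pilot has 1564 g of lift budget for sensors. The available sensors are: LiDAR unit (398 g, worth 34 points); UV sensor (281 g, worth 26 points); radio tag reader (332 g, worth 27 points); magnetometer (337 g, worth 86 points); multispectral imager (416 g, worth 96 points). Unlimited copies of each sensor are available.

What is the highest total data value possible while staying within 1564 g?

Greedy by ratio would take 4×magnetometer: 1348 g used, total 344.
Dropping 2×magnetometer frees 674 g; slotting in 2×multispectral imager (832 g) lifts the total to 364 at 1506 g.

364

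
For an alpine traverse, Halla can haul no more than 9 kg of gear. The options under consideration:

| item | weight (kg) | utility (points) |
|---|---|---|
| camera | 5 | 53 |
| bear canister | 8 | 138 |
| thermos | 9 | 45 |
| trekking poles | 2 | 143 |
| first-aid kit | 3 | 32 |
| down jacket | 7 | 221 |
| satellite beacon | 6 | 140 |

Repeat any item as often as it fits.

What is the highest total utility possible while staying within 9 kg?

Density check — trekking poles 71.50, down jacket 31.57, satellite beacon 23.33, bear canister 17.25 are the best per kg.
Taking 4×trekking poles: 8 kg used, 572 in utility.
Every other selection either busts 9 kg or fails to beat 572.

572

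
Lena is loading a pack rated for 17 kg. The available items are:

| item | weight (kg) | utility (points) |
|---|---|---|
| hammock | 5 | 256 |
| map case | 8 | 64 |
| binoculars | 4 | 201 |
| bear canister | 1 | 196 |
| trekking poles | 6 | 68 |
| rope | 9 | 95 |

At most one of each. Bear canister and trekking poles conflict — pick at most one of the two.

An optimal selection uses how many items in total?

Optimal total is 653.
One optimal bundle: hammock + binoculars + bear canister (10 kg).
All optima have 3 items.

3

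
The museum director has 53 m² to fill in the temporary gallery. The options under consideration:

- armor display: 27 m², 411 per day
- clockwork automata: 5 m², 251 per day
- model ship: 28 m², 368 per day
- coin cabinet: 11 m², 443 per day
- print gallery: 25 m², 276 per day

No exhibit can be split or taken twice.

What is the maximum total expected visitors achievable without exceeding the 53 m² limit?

1105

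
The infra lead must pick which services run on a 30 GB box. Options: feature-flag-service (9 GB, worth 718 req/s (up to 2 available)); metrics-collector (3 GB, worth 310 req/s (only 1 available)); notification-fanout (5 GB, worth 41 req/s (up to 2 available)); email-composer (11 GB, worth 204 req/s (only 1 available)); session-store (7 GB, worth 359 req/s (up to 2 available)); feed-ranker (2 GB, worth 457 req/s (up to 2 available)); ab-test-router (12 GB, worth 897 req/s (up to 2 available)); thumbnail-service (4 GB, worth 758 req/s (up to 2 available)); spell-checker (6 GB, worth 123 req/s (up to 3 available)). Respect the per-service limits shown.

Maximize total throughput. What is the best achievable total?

3866

Taking the top-ratio services first gives feature-flag-service + metrics-collector + 2×feed-ranker + 2×thumbnail-service + spell-checker for 3581 (30 GB).
Replace metrics-collector and spell-checker with feature-flag-service: the trade gains 285 net, giving 3866 at 30 GB.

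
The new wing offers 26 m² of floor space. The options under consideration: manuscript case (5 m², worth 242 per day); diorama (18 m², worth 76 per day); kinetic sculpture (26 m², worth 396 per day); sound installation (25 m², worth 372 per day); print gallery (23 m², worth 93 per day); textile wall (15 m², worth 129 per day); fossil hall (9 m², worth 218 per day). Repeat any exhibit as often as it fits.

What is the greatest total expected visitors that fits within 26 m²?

1210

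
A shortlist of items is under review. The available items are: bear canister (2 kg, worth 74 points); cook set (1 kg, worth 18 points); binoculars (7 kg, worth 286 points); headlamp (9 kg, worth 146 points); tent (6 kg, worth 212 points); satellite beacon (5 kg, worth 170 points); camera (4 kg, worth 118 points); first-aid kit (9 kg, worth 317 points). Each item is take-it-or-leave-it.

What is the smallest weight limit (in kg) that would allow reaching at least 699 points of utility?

Look for the lowest-weight combination reaching 699.
bear canister + binoculars + tent + satellite beacon reaches 742 using 20 kg.
Any bundle with less than 20 kg falls short of 699.

20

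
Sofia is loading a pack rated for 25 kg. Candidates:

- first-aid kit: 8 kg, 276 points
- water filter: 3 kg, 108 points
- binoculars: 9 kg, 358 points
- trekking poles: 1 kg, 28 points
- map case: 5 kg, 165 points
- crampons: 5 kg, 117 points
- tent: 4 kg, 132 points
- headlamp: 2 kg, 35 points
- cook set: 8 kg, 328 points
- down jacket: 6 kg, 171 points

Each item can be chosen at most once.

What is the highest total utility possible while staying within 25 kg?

962

Taking the top-ratio items first gives water filter + binoculars + map case + cook set for 959 (25 kg).
Replace water filter and map case with first-aid kit: the trade gains 3 net, giving 962 at 25 kg.
An exhaustive check of the 1024 subsets confirms 962.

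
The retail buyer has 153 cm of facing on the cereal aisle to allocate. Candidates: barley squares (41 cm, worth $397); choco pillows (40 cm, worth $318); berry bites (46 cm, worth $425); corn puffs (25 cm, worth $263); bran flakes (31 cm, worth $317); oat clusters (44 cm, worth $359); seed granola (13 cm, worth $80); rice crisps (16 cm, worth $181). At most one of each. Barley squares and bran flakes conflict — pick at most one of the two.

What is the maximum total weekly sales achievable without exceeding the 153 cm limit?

1403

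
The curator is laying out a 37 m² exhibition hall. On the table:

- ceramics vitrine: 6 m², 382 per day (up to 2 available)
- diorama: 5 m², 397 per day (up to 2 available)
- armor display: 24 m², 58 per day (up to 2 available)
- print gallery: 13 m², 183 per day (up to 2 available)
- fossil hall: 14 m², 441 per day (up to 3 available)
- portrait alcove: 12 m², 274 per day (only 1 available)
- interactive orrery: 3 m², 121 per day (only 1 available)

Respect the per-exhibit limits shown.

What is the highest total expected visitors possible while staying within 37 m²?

1999

A density-first pass picks 2×ceramics vitrine + 2×diorama + portrait alcove + interactive orrery — 1953 at 37 m².
Replace portrait alcove and interactive orrery with fossil hall: the trade gains 46 net, giving 1999 at 36 m².
No other feasible combination exceeds 1999.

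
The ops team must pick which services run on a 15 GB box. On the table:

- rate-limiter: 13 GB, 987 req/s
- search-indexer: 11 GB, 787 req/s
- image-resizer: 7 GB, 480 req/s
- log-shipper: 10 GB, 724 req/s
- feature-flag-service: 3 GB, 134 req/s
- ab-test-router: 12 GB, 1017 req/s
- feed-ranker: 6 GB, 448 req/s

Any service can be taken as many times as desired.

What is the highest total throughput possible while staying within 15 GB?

The ratio ordering already packs tightly: feature-flag-service + ab-test-router, 15 GB, 1151.
No other feasible combination exceeds 1151.

1151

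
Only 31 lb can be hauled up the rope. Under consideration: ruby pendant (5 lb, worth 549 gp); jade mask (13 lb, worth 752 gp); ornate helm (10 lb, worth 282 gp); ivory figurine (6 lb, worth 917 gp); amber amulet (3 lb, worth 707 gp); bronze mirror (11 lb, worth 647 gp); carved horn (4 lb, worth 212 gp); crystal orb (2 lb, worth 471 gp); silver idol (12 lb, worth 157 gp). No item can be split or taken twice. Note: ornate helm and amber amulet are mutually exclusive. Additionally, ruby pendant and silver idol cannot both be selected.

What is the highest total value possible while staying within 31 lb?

The ratio ordering already packs tightly: ruby pendant + ivory figurine + amber amulet + bronze mirror + carved horn + crystal orb, 31 lb, 3503.
No other feasible combination exceeds 3503.

3503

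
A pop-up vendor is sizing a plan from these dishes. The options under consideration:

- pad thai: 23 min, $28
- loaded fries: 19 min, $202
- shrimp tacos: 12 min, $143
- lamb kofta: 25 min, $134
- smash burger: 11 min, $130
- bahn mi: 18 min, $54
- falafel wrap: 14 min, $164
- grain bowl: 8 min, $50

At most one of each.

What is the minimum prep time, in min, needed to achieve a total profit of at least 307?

26

Look for the lowest-prep combination reaching 307.
shrimp tacos + falafel wrap: 307 profit at 26 min.
No combination under 26 min hits 307.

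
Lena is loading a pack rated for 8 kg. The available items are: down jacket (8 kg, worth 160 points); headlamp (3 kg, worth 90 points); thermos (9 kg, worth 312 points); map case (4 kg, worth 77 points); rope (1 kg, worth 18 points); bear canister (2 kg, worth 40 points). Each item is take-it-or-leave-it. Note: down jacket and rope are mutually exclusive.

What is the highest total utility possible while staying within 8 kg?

185

Ranking by ratio (utility/kg): thermos 34.67, headlamp 30.00, down jacket 20.00.
Greedy by ratio would take headlamp + rope + bear canister: 6 kg used, total 148.
The 2 kg tied up in bear canister is better spent on map case — total rises to 185 (8 kg).
No other feasible combination exceeds 185.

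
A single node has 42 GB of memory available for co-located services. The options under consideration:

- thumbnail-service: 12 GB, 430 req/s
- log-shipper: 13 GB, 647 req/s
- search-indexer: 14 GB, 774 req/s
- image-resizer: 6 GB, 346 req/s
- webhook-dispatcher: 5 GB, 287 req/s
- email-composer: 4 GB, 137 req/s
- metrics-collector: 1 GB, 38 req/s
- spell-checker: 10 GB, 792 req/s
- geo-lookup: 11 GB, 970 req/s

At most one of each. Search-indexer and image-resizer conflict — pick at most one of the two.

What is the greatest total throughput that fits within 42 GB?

A density-first pass picks image-resizer + webhook-dispatcher + email-composer + metrics-collector + spell-checker + geo-lookup — 2570 at 37 GB.
Replace image-resizer and email-composer with search-indexer: the trade gains 291 net, giving 2861 at 41 GB.

2861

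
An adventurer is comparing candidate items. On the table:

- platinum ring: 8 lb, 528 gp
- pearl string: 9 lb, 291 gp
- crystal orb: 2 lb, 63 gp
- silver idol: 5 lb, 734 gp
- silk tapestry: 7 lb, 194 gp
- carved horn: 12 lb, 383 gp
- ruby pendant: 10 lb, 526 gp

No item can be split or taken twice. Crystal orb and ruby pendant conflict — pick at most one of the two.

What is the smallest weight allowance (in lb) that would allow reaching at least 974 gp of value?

13

Need the lightest bundle worth ≥ 974.
platinum ring + silver idol reaches 1262 using 13 lb.
Any bundle with less than 13 lb falls short of 974.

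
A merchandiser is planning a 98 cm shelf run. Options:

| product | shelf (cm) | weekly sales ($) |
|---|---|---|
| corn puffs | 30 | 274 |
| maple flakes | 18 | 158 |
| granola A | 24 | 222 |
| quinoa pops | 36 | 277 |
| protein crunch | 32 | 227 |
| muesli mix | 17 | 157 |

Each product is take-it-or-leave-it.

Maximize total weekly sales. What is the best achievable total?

816

Filling by ratio: corn puffs + maple flakes + granola A + muesli mix for 811, with 9 cm left unused.
Replace granola A with protein crunch: the trade gains 5 net, giving 816 at 97 cm.
No other feasible combination exceeds 816.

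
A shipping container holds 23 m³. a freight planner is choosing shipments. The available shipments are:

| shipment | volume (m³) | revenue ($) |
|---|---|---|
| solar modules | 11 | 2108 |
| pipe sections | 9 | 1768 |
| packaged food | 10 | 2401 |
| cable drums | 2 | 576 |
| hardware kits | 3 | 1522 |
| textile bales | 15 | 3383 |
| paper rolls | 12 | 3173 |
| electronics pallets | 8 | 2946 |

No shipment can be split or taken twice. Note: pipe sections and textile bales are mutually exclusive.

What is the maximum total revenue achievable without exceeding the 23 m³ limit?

7641

Greedy by ratio would take packaged food + cable drums + hardware kits + electronics pallets: 23 m³ used, total 7445.
The 12 m³ tied up in packaged food and cable drums is better spent on paper rolls — total rises to 7641 (23 m³).
No other feasible combination exceeds 7641.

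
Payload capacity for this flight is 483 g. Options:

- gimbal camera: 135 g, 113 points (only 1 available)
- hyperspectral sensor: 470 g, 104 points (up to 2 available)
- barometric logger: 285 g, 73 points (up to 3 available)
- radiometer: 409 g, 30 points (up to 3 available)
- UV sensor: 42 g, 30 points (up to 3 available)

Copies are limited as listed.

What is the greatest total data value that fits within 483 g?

Density check — gimbal camera 0.84, UV sensor 0.71, barometric logger 0.26 are the best per g.
Taking the top-ratio sensors first gives gimbal camera + 3×UV sensor for 203 (261 g).
Replace 2×UV sensor with barometric logger: the trade gains 13 net, giving 216 at 462 g.

216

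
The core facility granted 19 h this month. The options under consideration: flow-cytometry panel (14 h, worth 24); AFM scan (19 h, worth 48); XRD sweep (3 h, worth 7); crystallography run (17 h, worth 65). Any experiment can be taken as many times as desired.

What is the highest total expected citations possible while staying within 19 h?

Best packing: crystallography run — 17 h, 65 total.
The spare 2 h is too small for any remaining experiment, and no exchange beats 65.

65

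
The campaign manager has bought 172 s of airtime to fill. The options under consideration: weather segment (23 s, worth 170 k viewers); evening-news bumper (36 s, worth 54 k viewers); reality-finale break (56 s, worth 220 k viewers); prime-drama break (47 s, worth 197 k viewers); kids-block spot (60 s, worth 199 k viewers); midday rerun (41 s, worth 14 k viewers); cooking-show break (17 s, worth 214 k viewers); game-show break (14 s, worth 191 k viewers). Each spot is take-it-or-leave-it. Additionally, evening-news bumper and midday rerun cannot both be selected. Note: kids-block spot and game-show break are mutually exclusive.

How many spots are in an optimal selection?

5

Best achievable expected reach is 992.
One optimal bundle: weather segment + reality-finale break + prime-drama break + cooking-show break + game-show break (157 s).
Every optimal selection uses 5 spots.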